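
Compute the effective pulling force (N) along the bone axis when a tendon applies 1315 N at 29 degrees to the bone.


F_eff = F_tendon * cos(theta)
theta = 29 deg = 0.5061 rad
cos(theta) = 0.8746
F_eff = 1315 * 0.8746
F_eff = 1150.1249


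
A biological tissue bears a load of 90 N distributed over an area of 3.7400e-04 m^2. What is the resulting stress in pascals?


stress = F / A
stress = 90 / 3.7400e-04
stress = 240641.7112


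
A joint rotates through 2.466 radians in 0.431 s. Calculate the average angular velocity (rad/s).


omega = delta_theta / delta_t
omega = 2.466 / 0.431
omega = 5.7216


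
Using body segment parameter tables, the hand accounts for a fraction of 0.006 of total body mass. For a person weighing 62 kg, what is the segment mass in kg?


m_segment = body_mass * fraction
m_segment = 62 * 0.006
m_segment = 0.3720


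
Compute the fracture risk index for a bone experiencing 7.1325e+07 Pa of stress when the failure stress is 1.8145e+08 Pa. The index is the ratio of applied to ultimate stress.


FRI = applied / ultimate
FRI = 7.1325e+07 / 1.8145e+08
FRI = 0.3931


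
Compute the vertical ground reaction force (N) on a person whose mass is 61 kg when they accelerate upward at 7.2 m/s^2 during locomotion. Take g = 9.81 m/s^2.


GRF = m * (g + a)
GRF = 61 * (9.81 + 7.2)
GRF = 61 * 17.0100
GRF = 1037.6100


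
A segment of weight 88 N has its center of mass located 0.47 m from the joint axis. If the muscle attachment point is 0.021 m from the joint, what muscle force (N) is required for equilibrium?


F_muscle = W * d_load / d_muscle
F_muscle = 88 * 0.47 / 0.021
Numerator = 41.3600
F_muscle = 1969.5238


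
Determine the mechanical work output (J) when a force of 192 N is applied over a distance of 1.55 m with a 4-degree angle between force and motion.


W = F * d * cos(theta)
theta = 4 deg = 0.0698 rad
cos(theta) = 0.9976
W = 192 * 1.55 * 0.9976
W = 296.8751


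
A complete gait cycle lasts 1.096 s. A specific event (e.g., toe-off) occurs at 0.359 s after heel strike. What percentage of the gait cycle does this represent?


pct = (event_time / cycle_time) * 100
pct = (0.359 / 1.096) * 100
ratio = 0.3276
pct = 32.7555


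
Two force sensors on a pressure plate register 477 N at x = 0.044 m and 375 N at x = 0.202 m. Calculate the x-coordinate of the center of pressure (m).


COP_x = (F1*x1 + F2*x2) / (F1 + F2)
COP_x = (477*0.044 + 375*0.202) / (477 + 375)
Numerator = 96.7380
Denominator = 852
COP_x = 0.1135


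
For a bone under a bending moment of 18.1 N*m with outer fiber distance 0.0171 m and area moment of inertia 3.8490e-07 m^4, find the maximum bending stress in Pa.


sigma = M * c / I
sigma = 18.1 * 0.0171 / 3.8490e-07
M * c = 0.3095
sigma = 804130.9431


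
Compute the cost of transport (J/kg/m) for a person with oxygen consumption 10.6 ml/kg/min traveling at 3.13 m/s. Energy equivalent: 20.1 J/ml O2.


Power per kg = VO2 * 20.1 / 60
Power per kg = 10.6 * 20.1 / 60 = 3.5510 W/kg
Cost = power_per_kg / speed
Cost = 3.5510 / 3.13
Cost = 1.1345


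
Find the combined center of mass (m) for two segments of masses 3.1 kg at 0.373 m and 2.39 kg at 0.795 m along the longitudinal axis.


COM = (m1*x1 + m2*x2) / (m1 + m2)
COM = (3.1*0.373 + 2.39*0.795) / (3.1 + 2.39)
Numerator = 3.0564
Denominator = 5.4900
COM = 0.5567


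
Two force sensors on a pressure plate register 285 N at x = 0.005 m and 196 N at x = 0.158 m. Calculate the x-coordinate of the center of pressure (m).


COP_x = (F1*x1 + F2*x2) / (F1 + F2)
COP_x = (285*0.005 + 196*0.158) / (285 + 196)
Numerator = 32.3930
Denominator = 481
COP_x = 0.0673


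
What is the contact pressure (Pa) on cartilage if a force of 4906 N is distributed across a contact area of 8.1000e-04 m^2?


P = F / A
P = 4906 / 8.1000e-04
P = 6.0568e+06


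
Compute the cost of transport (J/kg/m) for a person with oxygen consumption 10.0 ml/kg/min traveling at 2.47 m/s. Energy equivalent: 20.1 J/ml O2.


Power per kg = VO2 * 20.1 / 60
Power per kg = 10.0 * 20.1 / 60 = 3.3500 W/kg
Cost = power_per_kg / speed
Cost = 3.3500 / 2.47
Cost = 1.3563


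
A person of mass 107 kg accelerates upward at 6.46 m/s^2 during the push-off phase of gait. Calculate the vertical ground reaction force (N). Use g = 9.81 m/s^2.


GRF = m * (g + a)
GRF = 107 * (9.81 + 6.46)
GRF = 107 * 16.2700
GRF = 1740.8900


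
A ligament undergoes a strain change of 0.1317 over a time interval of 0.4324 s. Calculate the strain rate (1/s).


strain_rate = delta_strain / delta_t
strain_rate = 0.1317 / 0.4324
strain_rate = 0.3046


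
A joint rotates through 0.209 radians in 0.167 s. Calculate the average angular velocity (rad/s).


omega = delta_theta / delta_t
omega = 0.209 / 0.167
omega = 1.2515


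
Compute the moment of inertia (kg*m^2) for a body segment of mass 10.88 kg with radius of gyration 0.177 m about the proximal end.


I = m * k^2
I = 10.88 * 0.177^2
k^2 = 0.0313
I = 0.3409


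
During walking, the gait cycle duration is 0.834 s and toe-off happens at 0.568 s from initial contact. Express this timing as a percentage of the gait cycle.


pct = (event_time / cycle_time) * 100
pct = (0.568 / 0.834) * 100
ratio = 0.6811
pct = 68.1055


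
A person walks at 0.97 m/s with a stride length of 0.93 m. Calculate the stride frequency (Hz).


f = v / stride_length
f = 0.97 / 0.93
f = 1.0430


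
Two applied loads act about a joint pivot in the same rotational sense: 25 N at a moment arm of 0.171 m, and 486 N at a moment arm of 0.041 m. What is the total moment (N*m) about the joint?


M = F1 * d1 + F2 * d2
M = 25 * 0.171 + 486 * 0.041
M = 4.2750 + 19.9260
M = 24.2010


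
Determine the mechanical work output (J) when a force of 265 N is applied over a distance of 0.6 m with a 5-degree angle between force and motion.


W = F * d * cos(theta)
theta = 5 deg = 0.0873 rad
cos(theta) = 0.9962
W = 265 * 0.6 * 0.9962
W = 158.3950


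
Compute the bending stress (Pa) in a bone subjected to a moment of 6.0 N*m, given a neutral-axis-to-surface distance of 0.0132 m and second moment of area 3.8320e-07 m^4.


sigma = M * c / I
sigma = 6.0 * 0.0132 / 3.8320e-07
M * c = 0.0792
sigma = 206680.5846


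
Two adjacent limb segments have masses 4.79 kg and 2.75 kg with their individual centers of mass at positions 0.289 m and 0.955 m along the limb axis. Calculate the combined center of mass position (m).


COM = (m1*x1 + m2*x2) / (m1 + m2)
COM = (4.79*0.289 + 2.75*0.955) / (4.79 + 2.75)
Numerator = 4.0106
Denominator = 7.5400
COM = 0.5319


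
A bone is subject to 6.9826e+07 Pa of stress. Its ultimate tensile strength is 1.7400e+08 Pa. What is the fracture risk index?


FRI = applied / ultimate
FRI = 6.9826e+07 / 1.7400e+08
FRI = 0.4013


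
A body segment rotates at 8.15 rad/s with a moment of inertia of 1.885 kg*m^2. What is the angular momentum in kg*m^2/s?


L = I * omega
L = 1.885 * 8.15
L = 15.3628


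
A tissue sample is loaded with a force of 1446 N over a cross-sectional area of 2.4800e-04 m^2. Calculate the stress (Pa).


stress = F / A
stress = 1446 / 2.4800e-04
stress = 5.8306e+06


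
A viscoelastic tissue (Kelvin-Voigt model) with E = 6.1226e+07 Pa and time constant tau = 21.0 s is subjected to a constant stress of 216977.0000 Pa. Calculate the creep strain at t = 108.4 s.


epsilon(t) = (sigma/E) * (1 - exp(-t/tau))
sigma/E = 216977.0000 / 6.1226e+07 = 0.0035
exp(-t/tau) = exp(-108.4 / 21.0) = 0.0057
epsilon = 0.0035 * (1 - 0.0057)
epsilon = 0.0035


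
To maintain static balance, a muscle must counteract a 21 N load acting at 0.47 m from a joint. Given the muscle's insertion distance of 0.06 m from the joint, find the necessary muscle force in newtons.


F_muscle = W * d_load / d_muscle
F_muscle = 21 * 0.47 / 0.06
Numerator = 9.8700
F_muscle = 164.5000


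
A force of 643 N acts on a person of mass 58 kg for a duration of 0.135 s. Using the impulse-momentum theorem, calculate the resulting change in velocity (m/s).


J = F * dt = 643 * 0.135 = 86.8050 N*s
delta_v = J / m
delta_v = 86.8050 / 58
delta_v = 1.4966


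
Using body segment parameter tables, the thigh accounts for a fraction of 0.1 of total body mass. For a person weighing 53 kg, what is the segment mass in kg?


m_segment = body_mass * fraction
m_segment = 53 * 0.1
m_segment = 5.3000


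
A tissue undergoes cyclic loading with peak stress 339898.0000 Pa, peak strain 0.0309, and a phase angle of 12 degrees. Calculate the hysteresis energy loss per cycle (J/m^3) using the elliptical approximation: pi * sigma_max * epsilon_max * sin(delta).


E_loss = pi * sigma_max * epsilon_max * sin(delta)
delta = 12 deg = 0.2094 rad
sin(delta) = 0.2079
E_loss = pi * 339898.0000 * 0.0309 * 0.2079
E_loss = 6860.1857


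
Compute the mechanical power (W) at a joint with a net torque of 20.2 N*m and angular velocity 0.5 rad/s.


P = M * omega
P = 20.2 * 0.5
P = 10.1000


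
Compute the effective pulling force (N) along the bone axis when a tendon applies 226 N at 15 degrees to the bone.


F_eff = F_tendon * cos(theta)
theta = 15 deg = 0.2618 rad
cos(theta) = 0.9659
F_eff = 226 * 0.9659
F_eff = 218.2992


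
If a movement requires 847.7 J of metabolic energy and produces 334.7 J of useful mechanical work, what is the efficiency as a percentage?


eta = (W_mech / E_meta) * 100
eta = (334.7 / 847.7) * 100
ratio = 0.3948
eta = 39.4833


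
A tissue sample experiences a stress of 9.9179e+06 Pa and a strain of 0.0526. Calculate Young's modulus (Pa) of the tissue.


E = stress / strain
E = 9.9179e+06 / 0.0526
E = 1.8855e+08


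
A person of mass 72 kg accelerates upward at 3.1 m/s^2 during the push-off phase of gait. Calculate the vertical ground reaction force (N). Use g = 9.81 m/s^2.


GRF = m * (g + a)
GRF = 72 * (9.81 + 3.1)
GRF = 72 * 12.9100
GRF = 929.5200


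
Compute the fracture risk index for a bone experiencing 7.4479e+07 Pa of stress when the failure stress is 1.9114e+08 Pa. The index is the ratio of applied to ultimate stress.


FRI = applied / ultimate
FRI = 7.4479e+07 / 1.9114e+08
FRI = 0.3897


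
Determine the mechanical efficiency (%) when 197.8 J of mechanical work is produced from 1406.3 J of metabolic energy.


eta = (W_mech / E_meta) * 100
eta = (197.8 / 1406.3) * 100
ratio = 0.1407
eta = 14.0653


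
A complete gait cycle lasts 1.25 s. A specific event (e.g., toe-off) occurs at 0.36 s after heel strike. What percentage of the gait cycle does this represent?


pct = (event_time / cycle_time) * 100
pct = (0.36 / 1.25) * 100
ratio = 0.2880
pct = 28.8000


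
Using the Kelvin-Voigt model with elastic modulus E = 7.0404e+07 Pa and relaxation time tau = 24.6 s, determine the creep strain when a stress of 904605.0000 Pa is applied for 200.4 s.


epsilon(t) = (sigma/E) * (1 - exp(-t/tau))
sigma/E = 904605.0000 / 7.0404e+07 = 0.0128
exp(-t/tau) = exp(-200.4 / 24.6) = 2.8979e-04
epsilon = 0.0128 * (1 - 2.8979e-04)
epsilon = 0.0128


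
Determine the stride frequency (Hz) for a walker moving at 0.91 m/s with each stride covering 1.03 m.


f = v / stride_length
f = 0.91 / 1.03
f = 0.8835


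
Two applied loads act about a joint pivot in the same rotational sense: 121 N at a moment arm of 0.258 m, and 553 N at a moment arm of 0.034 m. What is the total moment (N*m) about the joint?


M = F1 * d1 + F2 * d2
M = 121 * 0.258 + 553 * 0.034
M = 31.2180 + 18.8020
M = 50.0200


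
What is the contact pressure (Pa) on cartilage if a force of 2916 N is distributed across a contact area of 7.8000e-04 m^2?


P = F / A
P = 2916 / 7.8000e-04
P = 3.7385e+06


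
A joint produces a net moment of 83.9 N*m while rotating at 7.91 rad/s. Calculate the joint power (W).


P = M * omega
P = 83.9 * 7.91
P = 663.6490


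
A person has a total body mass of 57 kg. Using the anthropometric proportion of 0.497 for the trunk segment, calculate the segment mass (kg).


m_segment = body_mass * fraction
m_segment = 57 * 0.497
m_segment = 28.3290


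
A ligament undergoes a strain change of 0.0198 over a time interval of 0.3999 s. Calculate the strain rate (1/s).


strain_rate = delta_strain / delta_t
strain_rate = 0.0198 / 0.3999
strain_rate = 0.0495


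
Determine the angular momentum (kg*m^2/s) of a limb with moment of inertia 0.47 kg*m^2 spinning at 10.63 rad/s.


L = I * omega
L = 0.47 * 10.63
L = 4.9961


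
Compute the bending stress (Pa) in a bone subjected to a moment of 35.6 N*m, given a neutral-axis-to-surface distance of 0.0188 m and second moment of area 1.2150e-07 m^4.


sigma = M * c / I
sigma = 35.6 * 0.0188 / 1.2150e-07
M * c = 0.6693
sigma = 5.5085e+06


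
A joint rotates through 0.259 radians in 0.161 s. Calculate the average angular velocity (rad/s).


omega = delta_theta / delta_t
omega = 0.259 / 0.161
omega = 1.6087


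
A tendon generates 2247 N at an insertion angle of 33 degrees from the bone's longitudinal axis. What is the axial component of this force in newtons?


F_eff = F_tendon * cos(theta)
theta = 33 deg = 0.5760 rad
cos(theta) = 0.8387
F_eff = 2247 * 0.8387
F_eff = 1884.4928


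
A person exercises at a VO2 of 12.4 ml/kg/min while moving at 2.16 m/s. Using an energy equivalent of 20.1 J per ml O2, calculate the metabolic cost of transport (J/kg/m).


Power per kg = VO2 * 20.1 / 60
Power per kg = 12.4 * 20.1 / 60 = 4.1540 W/kg
Cost = power_per_kg / speed
Cost = 4.1540 / 2.16
Cost = 1.9231


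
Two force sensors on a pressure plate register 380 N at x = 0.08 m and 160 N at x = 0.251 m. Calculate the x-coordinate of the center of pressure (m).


COP_x = (F1*x1 + F2*x2) / (F1 + F2)
COP_x = (380*0.08 + 160*0.251) / (380 + 160)
Numerator = 70.5600
Denominator = 540
COP_x = 0.1307


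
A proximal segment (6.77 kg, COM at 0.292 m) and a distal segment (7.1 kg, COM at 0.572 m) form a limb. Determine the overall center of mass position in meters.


COM = (m1*x1 + m2*x2) / (m1 + m2)
COM = (6.77*0.292 + 7.1*0.572) / (6.77 + 7.1)
Numerator = 6.0380
Denominator = 13.8700
COM = 0.4353


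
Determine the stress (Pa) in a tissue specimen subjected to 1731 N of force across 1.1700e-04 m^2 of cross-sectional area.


stress = F / A
stress = 1731 / 1.1700e-04
stress = 1.4795e+07


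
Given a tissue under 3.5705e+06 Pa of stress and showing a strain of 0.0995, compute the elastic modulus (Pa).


E = stress / strain
E = 3.5705e+06 / 0.0995
E = 3.5884e+07


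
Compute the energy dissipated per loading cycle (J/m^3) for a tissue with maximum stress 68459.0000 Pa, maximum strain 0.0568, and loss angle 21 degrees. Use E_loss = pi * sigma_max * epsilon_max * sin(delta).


E_loss = pi * sigma_max * epsilon_max * sin(delta)
delta = 21 deg = 0.3665 rad
sin(delta) = 0.3584
E_loss = pi * 68459.0000 * 0.0568 * 0.3584
E_loss = 4377.8202


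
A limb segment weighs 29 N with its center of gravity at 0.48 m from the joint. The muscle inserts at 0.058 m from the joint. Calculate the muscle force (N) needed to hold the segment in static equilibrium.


F_muscle = W * d_load / d_muscle
F_muscle = 29 * 0.48 / 0.058
Numerator = 13.9200
F_muscle = 240.0000


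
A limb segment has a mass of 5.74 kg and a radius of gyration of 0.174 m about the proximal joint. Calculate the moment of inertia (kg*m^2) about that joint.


I = m * k^2
I = 5.74 * 0.174^2
k^2 = 0.0303
I = 0.1738


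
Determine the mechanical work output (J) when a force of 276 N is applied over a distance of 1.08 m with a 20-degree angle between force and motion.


W = F * d * cos(theta)
theta = 20 deg = 0.3491 rad
cos(theta) = 0.9397
W = 276 * 1.08 * 0.9397
W = 280.1036


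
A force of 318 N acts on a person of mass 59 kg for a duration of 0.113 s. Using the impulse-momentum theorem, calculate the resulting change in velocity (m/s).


J = F * dt = 318 * 0.113 = 35.9340 N*s
delta_v = J / m
delta_v = 35.9340 / 59
delta_v = 0.6091


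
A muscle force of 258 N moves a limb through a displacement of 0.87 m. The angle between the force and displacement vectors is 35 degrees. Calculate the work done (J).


W = F * d * cos(theta)
theta = 35 deg = 0.6109 rad
cos(theta) = 0.8192
W = 258 * 0.87 * 0.8192
W = 183.8669


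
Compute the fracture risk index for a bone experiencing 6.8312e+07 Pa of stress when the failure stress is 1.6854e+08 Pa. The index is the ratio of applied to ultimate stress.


FRI = applied / ultimate
FRI = 6.8312e+07 / 1.6854e+08
FRI = 0.4053


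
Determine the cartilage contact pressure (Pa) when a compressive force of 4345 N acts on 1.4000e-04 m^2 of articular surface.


P = F / A
P = 4345 / 1.4000e-04
P = 3.1036e+07


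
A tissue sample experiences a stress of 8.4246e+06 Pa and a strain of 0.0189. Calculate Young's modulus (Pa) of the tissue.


E = stress / strain
E = 8.4246e+06 / 0.0189
E = 4.4575e+08


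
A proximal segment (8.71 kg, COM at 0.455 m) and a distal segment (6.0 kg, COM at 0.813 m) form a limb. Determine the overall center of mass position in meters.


COM = (m1*x1 + m2*x2) / (m1 + m2)
COM = (8.71*0.455 + 6.0*0.813) / (8.71 + 6.0)
Numerator = 8.8411
Denominator = 14.7100
COM = 0.6010


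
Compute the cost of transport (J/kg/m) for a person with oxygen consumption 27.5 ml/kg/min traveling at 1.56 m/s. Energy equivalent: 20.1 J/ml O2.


Power per kg = VO2 * 20.1 / 60
Power per kg = 27.5 * 20.1 / 60 = 9.2125 W/kg
Cost = power_per_kg / speed
Cost = 9.2125 / 1.56
Cost = 5.9054


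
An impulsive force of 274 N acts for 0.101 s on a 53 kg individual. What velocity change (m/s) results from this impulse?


J = F * dt = 274 * 0.101 = 27.6740 N*s
delta_v = J / m
delta_v = 27.6740 / 53
delta_v = 0.5222


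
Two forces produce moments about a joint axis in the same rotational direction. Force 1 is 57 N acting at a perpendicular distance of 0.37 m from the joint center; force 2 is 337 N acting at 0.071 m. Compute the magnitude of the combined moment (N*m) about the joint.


M = F1 * d1 + F2 * d2
M = 57 * 0.37 + 337 * 0.071
M = 21.0900 + 23.9270
M = 45.0170


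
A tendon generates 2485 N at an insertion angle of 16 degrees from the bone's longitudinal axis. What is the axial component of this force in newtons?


F_eff = F_tendon * cos(theta)
theta = 16 deg = 0.2793 rad
cos(theta) = 0.9613
F_eff = 2485 * 0.9613
F_eff = 2388.7353


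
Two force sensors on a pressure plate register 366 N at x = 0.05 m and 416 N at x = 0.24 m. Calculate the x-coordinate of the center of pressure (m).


COP_x = (F1*x1 + F2*x2) / (F1 + F2)
COP_x = (366*0.05 + 416*0.24) / (366 + 416)
Numerator = 118.1400
Denominator = 782
COP_x = 0.1511


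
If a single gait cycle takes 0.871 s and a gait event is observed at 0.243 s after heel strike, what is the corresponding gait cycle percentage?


pct = (event_time / cycle_time) * 100
pct = (0.243 / 0.871) * 100
ratio = 0.2790
pct = 27.8990


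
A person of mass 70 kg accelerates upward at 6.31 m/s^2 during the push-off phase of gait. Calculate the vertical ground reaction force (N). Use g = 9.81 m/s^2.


GRF = m * (g + a)
GRF = 70 * (9.81 + 6.31)
GRF = 70 * 16.1200
GRF = 1128.4000


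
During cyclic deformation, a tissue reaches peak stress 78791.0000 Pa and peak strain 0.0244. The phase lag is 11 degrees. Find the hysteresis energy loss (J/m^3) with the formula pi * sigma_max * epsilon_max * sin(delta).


E_loss = pi * sigma_max * epsilon_max * sin(delta)
delta = 11 deg = 0.1920 rad
sin(delta) = 0.1908
E_loss = pi * 78791.0000 * 0.0244 * 0.1908
E_loss = 1152.4316


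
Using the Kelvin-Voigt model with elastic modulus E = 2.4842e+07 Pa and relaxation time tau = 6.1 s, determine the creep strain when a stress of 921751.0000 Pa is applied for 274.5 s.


epsilon(t) = (sigma/E) * (1 - exp(-t/tau))
sigma/E = 921751.0000 / 2.4842e+07 = 0.0371
exp(-t/tau) = exp(-274.5 / 6.1) = 2.8625e-20
epsilon = 0.0371 * (1 - 2.8625e-20)
epsilon = 0.0371


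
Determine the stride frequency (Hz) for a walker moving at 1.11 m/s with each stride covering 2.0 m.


f = v / stride_length
f = 1.11 / 2.0
f = 0.5550


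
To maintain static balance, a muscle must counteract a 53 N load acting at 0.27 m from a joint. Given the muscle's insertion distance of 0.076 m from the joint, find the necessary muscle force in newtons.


F_muscle = W * d_load / d_muscle
F_muscle = 53 * 0.27 / 0.076
Numerator = 14.3100
F_muscle = 188.2895


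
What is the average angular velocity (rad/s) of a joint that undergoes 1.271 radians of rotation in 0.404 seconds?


omega = delta_theta / delta_t
omega = 1.271 / 0.404
omega = 3.1460


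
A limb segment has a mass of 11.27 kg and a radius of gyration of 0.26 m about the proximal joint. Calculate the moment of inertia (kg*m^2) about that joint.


I = m * k^2
I = 11.27 * 0.26^2
k^2 = 0.0676
I = 0.7619


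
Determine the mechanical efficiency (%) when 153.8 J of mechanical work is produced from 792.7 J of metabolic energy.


eta = (W_mech / E_meta) * 100
eta = (153.8 / 792.7) * 100
ratio = 0.1940
eta = 19.4020


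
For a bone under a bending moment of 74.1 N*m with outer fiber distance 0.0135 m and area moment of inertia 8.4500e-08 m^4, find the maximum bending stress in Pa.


sigma = M * c / I
sigma = 74.1 * 0.0135 / 8.4500e-08
M * c = 1.0003
sigma = 1.1838e+07


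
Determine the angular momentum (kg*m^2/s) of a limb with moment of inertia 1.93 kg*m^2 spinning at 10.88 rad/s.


L = I * omega
L = 1.93 * 10.88
L = 20.9984


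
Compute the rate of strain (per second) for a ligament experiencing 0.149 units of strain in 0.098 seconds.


strain_rate = delta_strain / delta_t
strain_rate = 0.149 / 0.098
strain_rate = 1.5204


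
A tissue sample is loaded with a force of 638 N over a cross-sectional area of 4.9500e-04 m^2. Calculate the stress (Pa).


stress = F / A
stress = 638 / 4.9500e-04
stress = 1.2889e+06


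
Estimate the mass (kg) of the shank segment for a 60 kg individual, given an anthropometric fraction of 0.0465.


m_segment = body_mass * fraction
m_segment = 60 * 0.0465
m_segment = 2.7900


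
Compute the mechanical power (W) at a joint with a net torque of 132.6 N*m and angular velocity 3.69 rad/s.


P = M * omega
P = 132.6 * 3.69
P = 489.2940


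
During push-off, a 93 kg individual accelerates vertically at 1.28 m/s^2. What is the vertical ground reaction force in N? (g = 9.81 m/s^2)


GRF = m * (g + a)
GRF = 93 * (9.81 + 1.28)
GRF = 93 * 11.0900
GRF = 1031.3700


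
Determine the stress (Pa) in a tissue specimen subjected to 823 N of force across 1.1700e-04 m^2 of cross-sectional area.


stress = F / A
stress = 823 / 1.1700e-04
stress = 7.0342e+06


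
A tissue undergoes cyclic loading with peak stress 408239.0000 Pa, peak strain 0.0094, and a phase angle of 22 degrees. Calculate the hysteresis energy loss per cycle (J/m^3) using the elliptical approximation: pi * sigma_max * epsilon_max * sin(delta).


E_loss = pi * sigma_max * epsilon_max * sin(delta)
delta = 22 deg = 0.3840 rad
sin(delta) = 0.3746
E_loss = pi * 408239.0000 * 0.0094 * 0.3746
E_loss = 4516.1425


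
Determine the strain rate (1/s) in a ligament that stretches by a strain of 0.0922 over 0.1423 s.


strain_rate = delta_strain / delta_t
strain_rate = 0.0922 / 0.1423
strain_rate = 0.6479


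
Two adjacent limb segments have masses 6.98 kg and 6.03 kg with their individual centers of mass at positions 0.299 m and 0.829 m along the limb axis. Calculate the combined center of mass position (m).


COM = (m1*x1 + m2*x2) / (m1 + m2)
COM = (6.98*0.299 + 6.03*0.829) / (6.98 + 6.03)
Numerator = 7.0859
Denominator = 13.0100
COM = 0.5446


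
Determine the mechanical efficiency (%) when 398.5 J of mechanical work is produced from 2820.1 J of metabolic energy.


eta = (W_mech / E_meta) * 100
eta = (398.5 / 2820.1) * 100
ratio = 0.1413
eta = 14.1307


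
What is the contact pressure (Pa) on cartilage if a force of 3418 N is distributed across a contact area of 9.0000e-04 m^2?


P = F / A
P = 3418 / 9.0000e-04
P = 3.7978e+06


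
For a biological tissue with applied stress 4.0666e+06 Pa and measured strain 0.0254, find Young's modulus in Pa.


E = stress / strain
E = 4.0666e+06 / 0.0254
E = 1.6010e+08


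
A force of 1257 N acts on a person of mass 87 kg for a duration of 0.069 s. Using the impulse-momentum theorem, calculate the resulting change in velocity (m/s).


J = F * dt = 1257 * 0.069 = 86.7330 N*s
delta_v = J / m
delta_v = 86.7330 / 87
delta_v = 0.9969


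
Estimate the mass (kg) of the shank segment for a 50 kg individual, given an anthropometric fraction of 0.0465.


m_segment = body_mass * fraction
m_segment = 50 * 0.0465
m_segment = 2.3250


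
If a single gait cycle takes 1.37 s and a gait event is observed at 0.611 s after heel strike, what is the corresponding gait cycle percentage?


pct = (event_time / cycle_time) * 100
pct = (0.611 / 1.37) * 100
ratio = 0.4460
pct = 44.5985


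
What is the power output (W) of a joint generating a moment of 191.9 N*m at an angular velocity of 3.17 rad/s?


P = M * omega
P = 191.9 * 3.17
P = 608.3230


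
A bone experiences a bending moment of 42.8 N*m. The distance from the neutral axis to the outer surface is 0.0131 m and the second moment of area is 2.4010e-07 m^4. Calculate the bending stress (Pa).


sigma = M * c / I
sigma = 42.8 * 0.0131 / 2.4010e-07
M * c = 0.5607
sigma = 2.3352e+06


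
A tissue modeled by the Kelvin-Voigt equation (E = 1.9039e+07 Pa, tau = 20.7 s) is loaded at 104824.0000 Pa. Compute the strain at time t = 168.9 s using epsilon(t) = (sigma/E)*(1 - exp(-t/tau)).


epsilon(t) = (sigma/E) * (1 - exp(-t/tau))
sigma/E = 104824.0000 / 1.9039e+07 = 0.0055
exp(-t/tau) = exp(-168.9 / 20.7) = 2.8603e-04
epsilon = 0.0055 * (1 - 2.8603e-04)
epsilon = 0.0055


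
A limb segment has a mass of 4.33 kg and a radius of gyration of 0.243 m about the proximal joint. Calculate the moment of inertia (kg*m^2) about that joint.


I = m * k^2
I = 4.33 * 0.243^2
k^2 = 0.0590
I = 0.2557


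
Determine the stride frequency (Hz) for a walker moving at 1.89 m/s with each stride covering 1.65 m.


f = v / stride_length
f = 1.89 / 1.65
f = 1.1455


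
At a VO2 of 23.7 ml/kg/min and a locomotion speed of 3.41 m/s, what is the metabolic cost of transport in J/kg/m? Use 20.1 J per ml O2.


Power per kg = VO2 * 20.1 / 60
Power per kg = 23.7 * 20.1 / 60 = 7.9395 W/kg
Cost = power_per_kg / speed
Cost = 7.9395 / 3.41
Cost = 2.3283


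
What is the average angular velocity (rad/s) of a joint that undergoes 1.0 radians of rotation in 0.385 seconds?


omega = delta_theta / delta_t
omega = 1.0 / 0.385
omega = 2.5974


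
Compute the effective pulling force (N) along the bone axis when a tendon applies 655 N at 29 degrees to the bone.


F_eff = F_tendon * cos(theta)
theta = 29 deg = 0.5061 rad
cos(theta) = 0.8746
F_eff = 655 * 0.8746
F_eff = 572.8759


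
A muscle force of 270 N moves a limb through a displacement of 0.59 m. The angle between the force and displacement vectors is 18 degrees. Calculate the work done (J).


W = F * d * cos(theta)
theta = 18 deg = 0.3142 rad
cos(theta) = 0.9511
W = 270 * 0.59 * 0.9511
W = 151.5033


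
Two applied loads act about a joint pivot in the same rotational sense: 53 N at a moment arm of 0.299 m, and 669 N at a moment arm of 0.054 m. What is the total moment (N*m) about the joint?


M = F1 * d1 + F2 * d2
M = 53 * 0.299 + 669 * 0.054
M = 15.8470 + 36.1260
M = 51.9730


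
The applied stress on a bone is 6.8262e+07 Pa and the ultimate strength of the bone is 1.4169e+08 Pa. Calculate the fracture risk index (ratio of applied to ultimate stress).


FRI = applied / ultimate
FRI = 6.8262e+07 / 1.4169e+08
FRI = 0.4818


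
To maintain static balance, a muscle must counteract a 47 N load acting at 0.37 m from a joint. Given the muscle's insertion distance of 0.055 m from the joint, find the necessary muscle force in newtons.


F_muscle = W * d_load / d_muscle
F_muscle = 47 * 0.37 / 0.055
Numerator = 17.3900
F_muscle = 316.1818


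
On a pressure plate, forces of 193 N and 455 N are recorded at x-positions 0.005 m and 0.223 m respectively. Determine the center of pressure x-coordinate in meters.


COP_x = (F1*x1 + F2*x2) / (F1 + F2)
COP_x = (193*0.005 + 455*0.223) / (193 + 455)
Numerator = 102.4300
Denominator = 648
COP_x = 0.1581


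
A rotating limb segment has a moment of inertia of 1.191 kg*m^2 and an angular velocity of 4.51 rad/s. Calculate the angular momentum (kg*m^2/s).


L = I * omega
L = 1.191 * 4.51
L = 5.3714


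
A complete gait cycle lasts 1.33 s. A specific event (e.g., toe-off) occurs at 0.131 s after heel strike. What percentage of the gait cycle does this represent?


pct = (event_time / cycle_time) * 100
pct = (0.131 / 1.33) * 100
ratio = 0.0985
pct = 9.8496


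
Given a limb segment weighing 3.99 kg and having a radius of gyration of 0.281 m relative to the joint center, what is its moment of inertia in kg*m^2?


I = m * k^2
I = 3.99 * 0.281^2
k^2 = 0.0790
I = 0.3151


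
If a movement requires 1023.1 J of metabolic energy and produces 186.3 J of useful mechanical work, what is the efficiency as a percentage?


eta = (W_mech / E_meta) * 100
eta = (186.3 / 1023.1) * 100
ratio = 0.1821
eta = 18.2094


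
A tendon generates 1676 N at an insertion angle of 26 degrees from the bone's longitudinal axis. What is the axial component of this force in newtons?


F_eff = F_tendon * cos(theta)
theta = 26 deg = 0.4538 rad
cos(theta) = 0.8988
F_eff = 1676 * 0.8988
F_eff = 1506.3788


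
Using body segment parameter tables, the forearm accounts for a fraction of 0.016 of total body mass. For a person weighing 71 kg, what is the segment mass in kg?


m_segment = body_mass * fraction
m_segment = 71 * 0.016
m_segment = 1.1360


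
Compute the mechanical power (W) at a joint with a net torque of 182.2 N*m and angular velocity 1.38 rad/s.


P = M * omega
P = 182.2 * 1.38
P = 251.4360


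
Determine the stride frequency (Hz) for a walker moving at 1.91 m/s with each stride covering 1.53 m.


f = v / stride_length
f = 1.91 / 1.53
f = 1.2484


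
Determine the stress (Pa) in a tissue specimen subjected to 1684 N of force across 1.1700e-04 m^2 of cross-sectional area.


stress = F / A
stress = 1684 / 1.1700e-04
stress = 1.4393e+07


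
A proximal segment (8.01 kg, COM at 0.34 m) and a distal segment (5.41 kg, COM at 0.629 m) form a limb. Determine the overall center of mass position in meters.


COM = (m1*x1 + m2*x2) / (m1 + m2)
COM = (8.01*0.34 + 5.41*0.629) / (8.01 + 5.41)
Numerator = 6.1263
Denominator = 13.4200
COM = 0.4565


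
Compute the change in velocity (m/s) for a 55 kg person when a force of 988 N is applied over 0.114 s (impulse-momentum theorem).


J = F * dt = 988 * 0.114 = 112.6320 N*s
delta_v = J / m
delta_v = 112.6320 / 55
delta_v = 2.0479


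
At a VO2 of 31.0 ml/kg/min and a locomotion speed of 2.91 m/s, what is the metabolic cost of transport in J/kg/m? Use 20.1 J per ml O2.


Power per kg = VO2 * 20.1 / 60
Power per kg = 31.0 * 20.1 / 60 = 10.3850 W/kg
Cost = power_per_kg / speed
Cost = 10.3850 / 2.91
Cost = 3.5687


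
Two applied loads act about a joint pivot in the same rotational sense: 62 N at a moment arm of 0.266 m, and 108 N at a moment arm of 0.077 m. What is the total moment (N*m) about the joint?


M = F1 * d1 + F2 * d2
M = 62 * 0.266 + 108 * 0.077
M = 16.4920 + 8.3160
M = 24.8080


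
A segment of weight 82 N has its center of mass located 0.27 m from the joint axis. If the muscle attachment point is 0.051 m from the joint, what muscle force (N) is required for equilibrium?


F_muscle = W * d_load / d_muscle
F_muscle = 82 * 0.27 / 0.051
Numerator = 22.1400
F_muscle = 434.1176


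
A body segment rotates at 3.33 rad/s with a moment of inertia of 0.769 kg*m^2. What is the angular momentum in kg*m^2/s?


L = I * omega
L = 0.769 * 3.33
L = 2.5608


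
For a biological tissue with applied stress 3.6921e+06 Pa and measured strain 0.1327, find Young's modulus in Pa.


E = stress / strain
E = 3.6921e+06 / 0.1327
E = 2.7823e+07


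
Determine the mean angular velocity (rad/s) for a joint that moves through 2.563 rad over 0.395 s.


omega = delta_theta / delta_t
omega = 2.563 / 0.395
omega = 6.4886


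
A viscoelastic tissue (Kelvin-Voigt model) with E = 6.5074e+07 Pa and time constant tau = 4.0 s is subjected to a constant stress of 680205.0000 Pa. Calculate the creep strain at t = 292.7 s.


epsilon(t) = (sigma/E) * (1 - exp(-t/tau))
sigma/E = 680205.0000 / 6.5074e+07 = 0.0105
exp(-t/tau) = exp(-292.7 / 4.0) = 1.6615e-32
epsilon = 0.0105 * (1 - 1.6615e-32)
epsilon = 0.0105


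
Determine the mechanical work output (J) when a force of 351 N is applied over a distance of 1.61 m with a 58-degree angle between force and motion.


W = F * d * cos(theta)
theta = 58 deg = 1.0123 rad
cos(theta) = 0.5299
W = 351 * 1.61 * 0.5299
W = 299.4627


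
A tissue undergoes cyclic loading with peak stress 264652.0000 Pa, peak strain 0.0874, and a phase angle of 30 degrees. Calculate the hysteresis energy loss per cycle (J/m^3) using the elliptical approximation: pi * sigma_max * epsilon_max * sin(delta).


E_loss = pi * sigma_max * epsilon_max * sin(delta)
delta = 30 deg = 0.5236 rad
sin(delta) = 0.5000
E_loss = pi * 264652.0000 * 0.0874 * 0.5000
E_loss = 36333.4376


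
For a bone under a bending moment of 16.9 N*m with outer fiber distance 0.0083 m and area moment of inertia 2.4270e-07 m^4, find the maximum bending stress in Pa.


sigma = M * c / I
sigma = 16.9 * 0.0083 / 2.4270e-07
M * c = 0.1403
sigma = 577956.3247


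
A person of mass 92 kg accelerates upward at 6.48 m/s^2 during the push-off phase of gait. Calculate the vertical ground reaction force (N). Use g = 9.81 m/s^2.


GRF = m * (g + a)
GRF = 92 * (9.81 + 6.48)
GRF = 92 * 16.2900
GRF = 1498.6800


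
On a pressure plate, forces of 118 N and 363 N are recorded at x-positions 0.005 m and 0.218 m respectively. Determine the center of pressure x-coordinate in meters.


COP_x = (F1*x1 + F2*x2) / (F1 + F2)
COP_x = (118*0.005 + 363*0.218) / (118 + 363)
Numerator = 79.7240
Denominator = 481
COP_x = 0.1657


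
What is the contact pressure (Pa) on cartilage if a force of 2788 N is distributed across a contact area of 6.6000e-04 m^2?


P = F / A
P = 2788 / 6.6000e-04
P = 4.2242e+06


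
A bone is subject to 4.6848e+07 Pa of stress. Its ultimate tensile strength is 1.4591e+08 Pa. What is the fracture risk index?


FRI = applied / ultimate
FRI = 4.6848e+07 / 1.4591e+08
FRI = 0.3211


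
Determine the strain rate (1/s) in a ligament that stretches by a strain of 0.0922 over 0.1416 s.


strain_rate = delta_strain / delta_t
strain_rate = 0.0922 / 0.1416
strain_rate = 0.6511


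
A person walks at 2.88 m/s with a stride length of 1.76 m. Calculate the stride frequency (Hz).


f = v / stride_length
f = 2.88 / 1.76
f = 1.6364


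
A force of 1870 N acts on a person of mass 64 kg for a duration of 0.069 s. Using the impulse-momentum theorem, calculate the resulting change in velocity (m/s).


J = F * dt = 1870 * 0.069 = 129.0300 N*s
delta_v = J / m
delta_v = 129.0300 / 64
delta_v = 2.0161


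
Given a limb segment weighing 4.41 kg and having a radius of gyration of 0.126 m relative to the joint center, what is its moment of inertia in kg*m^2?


I = m * k^2
I = 4.41 * 0.126^2
k^2 = 0.0159
I = 0.0700


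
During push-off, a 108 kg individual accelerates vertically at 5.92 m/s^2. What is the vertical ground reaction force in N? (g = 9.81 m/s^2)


GRF = m * (g + a)
GRF = 108 * (9.81 + 5.92)
GRF = 108 * 15.7300
GRF = 1698.8400


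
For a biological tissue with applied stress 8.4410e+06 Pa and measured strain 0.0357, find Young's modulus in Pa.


E = stress / strain
E = 8.4410e+06 / 0.0357
E = 2.3644e+08


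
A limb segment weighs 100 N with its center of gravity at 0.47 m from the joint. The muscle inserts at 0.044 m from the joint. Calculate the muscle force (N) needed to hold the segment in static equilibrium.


F_muscle = W * d_load / d_muscle
F_muscle = 100 * 0.47 / 0.044
Numerator = 47.0000
F_muscle = 1068.1818


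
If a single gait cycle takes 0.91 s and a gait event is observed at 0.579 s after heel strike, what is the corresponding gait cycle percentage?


pct = (event_time / cycle_time) * 100
pct = (0.579 / 0.91) * 100
ratio = 0.6363
pct = 63.6264


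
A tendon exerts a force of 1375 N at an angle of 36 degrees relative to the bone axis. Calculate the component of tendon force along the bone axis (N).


F_eff = F_tendon * cos(theta)
theta = 36 deg = 0.6283 rad
cos(theta) = 0.8090
F_eff = 1375 * 0.8090
F_eff = 1112.3984


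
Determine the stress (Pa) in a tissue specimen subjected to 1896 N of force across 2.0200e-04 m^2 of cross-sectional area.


stress = F / A
stress = 1896 / 2.0200e-04
stress = 9.3861e+06


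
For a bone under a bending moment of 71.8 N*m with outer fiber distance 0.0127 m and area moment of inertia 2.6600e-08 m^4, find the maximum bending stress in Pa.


sigma = M * c / I
sigma = 71.8 * 0.0127 / 2.6600e-08
M * c = 0.9119
sigma = 3.4280e+07


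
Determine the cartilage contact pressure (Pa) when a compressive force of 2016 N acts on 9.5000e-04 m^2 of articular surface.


P = F / A
P = 2016 / 9.5000e-04
P = 2.1221e+06


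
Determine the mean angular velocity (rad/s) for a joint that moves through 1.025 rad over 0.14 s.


omega = delta_theta / delta_t
omega = 1.025 / 0.14
omega = 7.3214


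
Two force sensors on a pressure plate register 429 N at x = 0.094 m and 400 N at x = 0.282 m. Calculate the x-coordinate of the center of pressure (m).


COP_x = (F1*x1 + F2*x2) / (F1 + F2)
COP_x = (429*0.094 + 400*0.282) / (429 + 400)
Numerator = 153.1260
Denominator = 829
COP_x = 0.1847


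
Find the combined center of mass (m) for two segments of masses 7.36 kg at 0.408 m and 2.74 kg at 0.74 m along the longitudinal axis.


COM = (m1*x1 + m2*x2) / (m1 + m2)
COM = (7.36*0.408 + 2.74*0.74) / (7.36 + 2.74)
Numerator = 5.0305
Denominator = 10.1000
COM = 0.4981


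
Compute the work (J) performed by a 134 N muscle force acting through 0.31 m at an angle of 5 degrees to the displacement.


W = F * d * cos(theta)
theta = 5 deg = 0.0873 rad
cos(theta) = 0.9962
W = 134 * 0.31 * 0.9962
W = 41.3819


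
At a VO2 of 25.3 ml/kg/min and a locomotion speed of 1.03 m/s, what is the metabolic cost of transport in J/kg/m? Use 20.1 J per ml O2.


Power per kg = VO2 * 20.1 / 60
Power per kg = 25.3 * 20.1 / 60 = 8.4755 W/kg
Cost = power_per_kg / speed
Cost = 8.4755 / 1.03
Cost = 8.2286


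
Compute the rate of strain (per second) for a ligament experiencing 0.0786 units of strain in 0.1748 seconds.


strain_rate = delta_strain / delta_t
strain_rate = 0.0786 / 0.1748
strain_rate = 0.4497


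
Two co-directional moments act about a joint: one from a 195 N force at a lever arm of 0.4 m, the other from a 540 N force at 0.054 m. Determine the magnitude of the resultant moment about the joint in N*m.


M = F1 * d1 + F2 * d2
M = 195 * 0.4 + 540 * 0.054
M = 78.0000 + 29.1600
M = 107.1600


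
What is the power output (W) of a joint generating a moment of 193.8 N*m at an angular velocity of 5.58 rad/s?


P = M * omega
P = 193.8 * 5.58
P = 1081.4040


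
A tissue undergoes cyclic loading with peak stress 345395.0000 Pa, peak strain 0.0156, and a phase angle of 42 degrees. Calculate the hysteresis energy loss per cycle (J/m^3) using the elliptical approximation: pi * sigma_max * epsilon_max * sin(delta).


E_loss = pi * sigma_max * epsilon_max * sin(delta)
delta = 42 deg = 0.7330 rad
sin(delta) = 0.6691
E_loss = pi * 345395.0000 * 0.0156 * 0.6691
E_loss = 11326.6482
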